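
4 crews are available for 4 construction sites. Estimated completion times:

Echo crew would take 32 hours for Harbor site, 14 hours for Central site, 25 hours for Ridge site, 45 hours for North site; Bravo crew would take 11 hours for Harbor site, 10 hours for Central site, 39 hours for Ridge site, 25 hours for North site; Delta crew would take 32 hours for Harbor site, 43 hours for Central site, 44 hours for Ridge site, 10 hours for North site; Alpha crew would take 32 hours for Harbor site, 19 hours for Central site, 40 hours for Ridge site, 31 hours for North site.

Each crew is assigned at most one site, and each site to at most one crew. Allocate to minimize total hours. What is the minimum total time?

Min total: 65 hours

This is a one-to-one assignment (minimum-cost bipartite matching).
Optimal: Echo crew→Ridge site (25 hours), Bravo crew→Harbor site (11 hours), Delta crew→North site (10 hours), Alpha crew→Central site (19 hours) — total 25+11+10+19 = 65 hours.
Row-greedy (each crew in turn takes its cheapest remaining site) gives 75 hours, worse by 10.
Swapping Bravo crew↔Delta crew (Bravo crew→North site 25 hours, Delta crew→Harbor site 32 hours) adds 36.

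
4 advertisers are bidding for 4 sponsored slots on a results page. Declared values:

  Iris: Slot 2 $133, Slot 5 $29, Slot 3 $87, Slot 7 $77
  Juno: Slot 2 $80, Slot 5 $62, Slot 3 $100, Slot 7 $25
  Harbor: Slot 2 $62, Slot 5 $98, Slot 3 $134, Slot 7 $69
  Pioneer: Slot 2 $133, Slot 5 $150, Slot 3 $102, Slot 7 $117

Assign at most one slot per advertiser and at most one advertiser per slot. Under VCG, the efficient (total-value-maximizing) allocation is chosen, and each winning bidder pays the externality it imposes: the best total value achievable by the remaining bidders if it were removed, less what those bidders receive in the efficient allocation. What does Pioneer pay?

Efficient allocation: Iris→Slot 2 ($133), Juno→Slot 3 ($100), Harbor→Slot 7 ($69), Pioneer→Slot 5 ($150); total welfare W = $452.
Pioneer receives Slot 5 at value $150, so the others get W − 150 = $302.
Without Pioneer: best allocation of the remaining 3 bidders over all 4 slots is Iris→Slot 2 ($133), Juno→Slot 3 ($100), Harbor→Slot 5 ($98), total $331.
VCG payment = (others' best without Pioneer) − (others' welfare with Pioneer) = 331 − 302 = $29.

Pioneer pays $29.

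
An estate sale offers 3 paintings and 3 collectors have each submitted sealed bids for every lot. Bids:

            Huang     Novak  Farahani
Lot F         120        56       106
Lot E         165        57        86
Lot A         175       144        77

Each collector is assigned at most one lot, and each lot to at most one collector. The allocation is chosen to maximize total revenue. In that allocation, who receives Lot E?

Huang receives Lot E.

Optimal: Huang→Lot E ($165), Novak→Lot A ($144), Farahani→Lot F ($106) — total 165+144+106 = $415.
Column-greedy (each lot in turn goes to its best remaining collector) gives $350, worse by 65.
Checked against all permutations: $415 is optimal.
Huang's own top lot is Lot A ($175), but forcing Huang→Lot A and reassigning the rest optimally gives only $338 — worse by 77.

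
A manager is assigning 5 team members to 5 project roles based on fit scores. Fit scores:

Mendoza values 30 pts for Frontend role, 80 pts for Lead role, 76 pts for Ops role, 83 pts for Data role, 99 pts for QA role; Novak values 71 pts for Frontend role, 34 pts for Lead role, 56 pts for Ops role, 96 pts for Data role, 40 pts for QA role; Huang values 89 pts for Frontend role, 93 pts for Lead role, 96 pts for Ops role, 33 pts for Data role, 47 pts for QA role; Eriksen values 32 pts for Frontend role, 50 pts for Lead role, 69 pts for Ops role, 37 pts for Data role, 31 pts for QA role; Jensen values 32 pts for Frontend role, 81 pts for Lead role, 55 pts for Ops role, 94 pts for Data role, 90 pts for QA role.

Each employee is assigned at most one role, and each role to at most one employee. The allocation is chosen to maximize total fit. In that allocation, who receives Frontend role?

Huang receives Frontend role.

Optimal: Mendoza→QA role (99 pts), Novak→Data role (96 pts), Huang→Frontend role (89 pts), Eriksen→Ops role (69 pts), Jensen→Lead role (81 pts) — total 99+96+89+69+81 = 434 pts.
Huang's own top role is Ops role (96 pts), but forcing Huang→Ops role and reassigning the rest optimally gives only 410 pts — worse by 24.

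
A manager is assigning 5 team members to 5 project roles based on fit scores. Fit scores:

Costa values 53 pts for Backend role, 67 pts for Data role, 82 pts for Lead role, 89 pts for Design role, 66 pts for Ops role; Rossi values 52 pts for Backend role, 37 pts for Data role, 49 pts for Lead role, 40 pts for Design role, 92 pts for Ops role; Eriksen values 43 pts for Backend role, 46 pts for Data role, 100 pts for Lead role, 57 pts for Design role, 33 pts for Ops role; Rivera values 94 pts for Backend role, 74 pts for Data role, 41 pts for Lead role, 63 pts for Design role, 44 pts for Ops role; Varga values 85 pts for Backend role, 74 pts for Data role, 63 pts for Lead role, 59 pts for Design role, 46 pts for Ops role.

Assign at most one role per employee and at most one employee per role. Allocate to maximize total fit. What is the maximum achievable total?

Optimal: Costa→Design role (89 pts), Rossi→Ops role (92 pts), Eriksen→Lead role (100 pts), Rivera→Backend role (94 pts), Varga→Data role (74 pts) — total 89+92+100+94+74 = 449 pts.
Next-best assignment: Costa→Design role, Rossi→Ops role, Eriksen→Lead role, Rivera→Data role, Varga→Backend role = 440 pts.
Swapping Rossi↔Costa (Rossi→Design role 40 pts, Costa→Ops role 66 pts) loses 75.
No other one-to-one assignment exceeds 449 pts.

Maximum total: 449 pts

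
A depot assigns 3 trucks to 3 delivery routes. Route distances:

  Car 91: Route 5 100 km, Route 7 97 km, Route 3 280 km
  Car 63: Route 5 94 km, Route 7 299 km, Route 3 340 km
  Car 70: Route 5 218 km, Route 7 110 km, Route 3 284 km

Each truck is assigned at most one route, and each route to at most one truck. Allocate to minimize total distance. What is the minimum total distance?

This is the linear assignment problem.
Optimal: Car 91→Route 7 (97 km), Car 63→Route 5 (94 km), Car 70→Route 3 (284 km) — total 97+94+284 = 475 km.
No other one-to-one assignment undercuts 475 km.

Min total: 475 km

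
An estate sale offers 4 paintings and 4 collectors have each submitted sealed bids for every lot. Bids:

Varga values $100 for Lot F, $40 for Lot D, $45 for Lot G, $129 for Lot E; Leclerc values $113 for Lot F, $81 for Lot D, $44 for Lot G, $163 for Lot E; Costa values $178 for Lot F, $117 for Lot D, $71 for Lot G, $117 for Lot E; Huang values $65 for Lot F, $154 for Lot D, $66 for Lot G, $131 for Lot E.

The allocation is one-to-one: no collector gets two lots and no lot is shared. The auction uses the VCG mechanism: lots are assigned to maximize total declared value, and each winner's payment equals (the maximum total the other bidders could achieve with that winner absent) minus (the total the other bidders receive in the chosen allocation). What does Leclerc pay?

Leclerc pays $84.

Efficient allocation: Varga→Lot G ($45), Leclerc→Lot E ($163), Costa→Lot F ($178), Huang→Lot D ($154); total welfare W = $540.
Leclerc receives Lot E at value $163, so the others get W − 163 = $377.
Without Leclerc: best allocation of the remaining 3 bidders over all 4 lots is Varga→Lot E ($129), Costa→Lot F ($178), Huang→Lot D ($154), total $461.
VCG payment = (others' best without Leclerc) − (others' welfare with Leclerc) = 461 − 377 = $84.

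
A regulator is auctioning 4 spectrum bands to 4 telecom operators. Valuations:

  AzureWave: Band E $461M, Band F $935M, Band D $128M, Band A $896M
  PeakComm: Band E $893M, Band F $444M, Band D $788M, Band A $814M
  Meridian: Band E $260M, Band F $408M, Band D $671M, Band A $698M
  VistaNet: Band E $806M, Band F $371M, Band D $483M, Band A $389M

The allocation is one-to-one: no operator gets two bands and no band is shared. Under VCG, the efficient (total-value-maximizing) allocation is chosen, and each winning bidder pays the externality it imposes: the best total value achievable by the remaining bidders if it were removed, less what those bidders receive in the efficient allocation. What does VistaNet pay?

VistaNet pays $105M.

Efficient allocation: AzureWave→Band F ($935M), PeakComm→Band D ($788M), Meridian→Band A ($698M), VistaNet→Band E ($806M); total welfare W = $3227M.
VistaNet receives Band E at value $806M, so the others get W − 806 = $2421M.
Without VistaNet: best allocation of the remaining 3 bidders over all 4 bands is AzureWave→Band F ($935M), PeakComm→Band E ($893M), Meridian→Band A ($698M), total $2526M.
VCG payment = (others' best without VistaNet) − (others' welfare with VistaNet) = 2526 − 2421 = $105M.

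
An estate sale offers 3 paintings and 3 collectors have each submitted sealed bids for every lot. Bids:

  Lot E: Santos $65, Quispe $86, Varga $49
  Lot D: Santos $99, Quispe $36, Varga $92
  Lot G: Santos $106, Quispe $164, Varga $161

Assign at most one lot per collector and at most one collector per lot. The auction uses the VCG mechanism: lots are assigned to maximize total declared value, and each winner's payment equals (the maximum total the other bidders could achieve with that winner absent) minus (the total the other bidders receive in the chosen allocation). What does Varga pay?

Varga pays $78.

Efficient allocation: Santos→Lot D ($99), Quispe→Lot E ($86), Varga→Lot G ($161); total welfare W = $346.
Varga receives Lot G at value $161, so the others get W − 161 = $185.
Without Varga: best allocation of the remaining 2 bidders over all 3 lots is Santos→Lot D ($99), Quispe→Lot G ($164), total $263.
VCG payment = (others' best without Varga) − (others' welfare with Varga) = 263 − 185 = $78.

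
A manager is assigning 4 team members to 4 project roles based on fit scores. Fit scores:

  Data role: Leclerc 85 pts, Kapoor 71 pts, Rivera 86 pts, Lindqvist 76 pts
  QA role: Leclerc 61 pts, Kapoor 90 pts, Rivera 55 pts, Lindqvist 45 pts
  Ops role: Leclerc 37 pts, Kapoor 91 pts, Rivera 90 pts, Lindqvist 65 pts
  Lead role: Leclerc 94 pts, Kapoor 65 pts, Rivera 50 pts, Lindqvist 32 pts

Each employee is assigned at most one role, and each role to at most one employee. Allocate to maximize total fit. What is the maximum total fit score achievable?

Max total: 350 pts

Optimal: Leclerc→Lead role (94 pts), Kapoor→QA role (90 pts), Rivera→Ops role (90 pts), Lindqvist→Data role (76 pts) — total 94+90+90+76 = 350 pts.
Row-greedy (each employee in turn takes its best remaining role) gives 316 pts, worse by 34.
Every other assignment is strictly worse.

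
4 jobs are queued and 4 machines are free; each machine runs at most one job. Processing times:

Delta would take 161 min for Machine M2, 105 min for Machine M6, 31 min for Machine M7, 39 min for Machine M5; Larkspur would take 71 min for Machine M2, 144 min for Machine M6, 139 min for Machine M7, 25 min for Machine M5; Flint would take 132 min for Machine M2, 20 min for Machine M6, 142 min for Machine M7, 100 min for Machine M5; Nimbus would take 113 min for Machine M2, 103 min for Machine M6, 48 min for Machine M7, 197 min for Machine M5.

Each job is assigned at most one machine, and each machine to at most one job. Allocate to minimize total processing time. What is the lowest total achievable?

Minimum total: 178 min

Optimal: Delta→Machine M5 (39 min), Larkspur→Machine M2 (71 min), Flint→Machine M6 (20 min), Nimbus→Machine M7 (48 min) — total 39+71+20+48 = 178 min.
Row-greedy (each job in turn takes its cheapest remaining machine) gives 189 min, worse by 11.
Swapping Flint↔Nimbus (Flint→Machine M7 142 min, Nimbus→Machine M6 103 min) adds 177.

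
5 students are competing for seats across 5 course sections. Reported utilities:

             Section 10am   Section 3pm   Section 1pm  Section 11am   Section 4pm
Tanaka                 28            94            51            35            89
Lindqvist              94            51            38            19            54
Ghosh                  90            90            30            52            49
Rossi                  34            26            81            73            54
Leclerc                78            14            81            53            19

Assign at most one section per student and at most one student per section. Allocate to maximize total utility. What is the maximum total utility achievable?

This is a one-to-one assignment (maximum-weight bipartite matching).
Optimal: Tanaka→Section 4pm (89 points), Lindqvist→Section 10am (94 points), Ghosh→Section 3pm (90 points), Rossi→Section 11am (73 points), Leclerc→Section 1pm (81 points) — total 89+94+90+73+81 = 427 points.
Max-entry greedy (repeatedly take the single best remaining cell) gives 371 points, worse by 56.
Next-best assignment: Tanaka→Section 4pm, Lindqvist→Section 10am, Ghosh→Section 3pm, Rossi→Section 1pm, Leclerc→Section 11am = 407 points.
Swapping Leclerc↔Rossi (Leclerc→Section 11am 53 points, Rossi→Section 1pm 81 points) loses 20.

Maximum total: 427 points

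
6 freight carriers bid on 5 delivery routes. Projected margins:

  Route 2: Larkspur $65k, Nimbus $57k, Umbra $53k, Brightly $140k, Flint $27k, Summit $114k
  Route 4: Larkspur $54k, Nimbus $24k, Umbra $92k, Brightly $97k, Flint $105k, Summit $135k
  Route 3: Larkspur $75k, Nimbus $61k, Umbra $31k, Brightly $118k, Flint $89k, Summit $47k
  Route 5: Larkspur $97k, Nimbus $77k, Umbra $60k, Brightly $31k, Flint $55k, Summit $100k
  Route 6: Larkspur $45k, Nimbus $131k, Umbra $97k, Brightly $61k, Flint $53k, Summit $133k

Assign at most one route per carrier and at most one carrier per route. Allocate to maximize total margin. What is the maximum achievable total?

Optimal: Brightly→Route 2 ($140k), Summit→Route 4 ($135k), Flint→Route 3 ($89k), Larkspur→Route 5 ($97k), Nimbus→Route 6 ($131k) — total 140+135+89+97+131 = $592k.
Row-greedy (each carrier in turn takes its best remaining route) gives $549k, worse by 43.
Checked against all permutations: $592k is optimal.

Max total: $592k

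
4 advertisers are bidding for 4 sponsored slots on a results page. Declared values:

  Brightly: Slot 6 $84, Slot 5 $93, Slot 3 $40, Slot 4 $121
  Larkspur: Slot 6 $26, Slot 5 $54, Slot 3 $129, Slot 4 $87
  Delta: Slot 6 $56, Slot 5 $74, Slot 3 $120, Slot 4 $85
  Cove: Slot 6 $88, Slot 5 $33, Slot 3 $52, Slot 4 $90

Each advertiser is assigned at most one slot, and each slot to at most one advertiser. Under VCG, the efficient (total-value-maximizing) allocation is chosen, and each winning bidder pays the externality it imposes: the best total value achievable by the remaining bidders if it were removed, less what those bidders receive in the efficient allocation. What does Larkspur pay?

Efficient allocation: Brightly→Slot 4 ($121), Larkspur→Slot 3 ($129), Delta→Slot 5 ($74), Cove→Slot 6 ($88); total welfare W = $412.
Larkspur receives Slot 3 at value $129, so the others get W − 129 = $283.
Without Larkspur: best allocation of the remaining 3 bidders over all 4 slots is Brightly→Slot 4 ($121), Delta→Slot 3 ($120), Cove→Slot 6 ($88), total $329.
VCG payment = (others' best without Larkspur) − (others' welfare with Larkspur) = 329 − 283 = $46.

Larkspur pays $46.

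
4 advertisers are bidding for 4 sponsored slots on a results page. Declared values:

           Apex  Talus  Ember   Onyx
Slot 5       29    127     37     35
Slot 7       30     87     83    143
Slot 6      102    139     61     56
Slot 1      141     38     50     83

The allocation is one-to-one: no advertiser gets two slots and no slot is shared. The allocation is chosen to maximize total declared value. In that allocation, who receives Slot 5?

This is the linear assignment problem.
Optimal: Apex→Slot 1 ($141), Talus→Slot 5 ($127), Ember→Slot 6 ($61), Onyx→Slot 7 ($143) — total 141+127+61+143 = $472.
Max-entry greedy (repeatedly take the single best remaining cell) gives $460, worse by 12.
Next-best assignment: Apex→Slot 1, Talus→Slot 6, Ember→Slot 5, Onyx→Slot 7 = $460.
No other one-to-one assignment exceeds $472.
Talus's own top slot is Slot 6 ($139), but forcing Talus→Slot 6 and reassigning the rest optimally gives only $460 — worse by 12.

Talus receives Slot 5.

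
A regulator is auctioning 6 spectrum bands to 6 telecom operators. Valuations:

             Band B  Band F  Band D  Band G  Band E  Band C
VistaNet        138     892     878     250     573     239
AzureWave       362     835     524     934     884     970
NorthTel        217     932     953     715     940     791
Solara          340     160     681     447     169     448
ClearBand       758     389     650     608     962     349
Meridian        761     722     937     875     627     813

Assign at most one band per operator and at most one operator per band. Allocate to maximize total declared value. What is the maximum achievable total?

Max total: $5116M

Optimal: VistaNet→Band F ($892M), AzureWave→Band C ($970M), NorthTel→Band E ($940M), Solara→Band D ($681M), ClearBand→Band B ($758M), Meridian→Band G ($875M) — total 892+970+940+681+758+875 = $5116M.
Max-entry greedy (repeatedly take the single best remaining cell) gives $4992M, worse by 124.
Next-best assignment: VistaNet→Band F, AzureWave→Band G, NorthTel→Band C, Solara→Band D, ClearBand→Band E, Meridian→Band B = $5021M.
No other one-to-one assignment exceeds $5116M.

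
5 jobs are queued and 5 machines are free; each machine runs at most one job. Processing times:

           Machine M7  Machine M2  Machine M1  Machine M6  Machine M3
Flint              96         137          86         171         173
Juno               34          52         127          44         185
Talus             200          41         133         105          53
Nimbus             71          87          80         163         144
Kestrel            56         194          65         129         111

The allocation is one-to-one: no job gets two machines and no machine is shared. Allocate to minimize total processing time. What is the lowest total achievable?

Min total: 326 min

Optimal: Flint→Machine M1 (86 min), Juno→Machine M6 (44 min), Talus→Machine M3 (53 min), Nimbus→Machine M2 (87 min), Kestrel→Machine M7 (56 min) — total 86+44+53+87+56 = 326 min.
Column-greedy (each machine in turn goes to its cheapest remaining job) gives 476 min, worse by 150.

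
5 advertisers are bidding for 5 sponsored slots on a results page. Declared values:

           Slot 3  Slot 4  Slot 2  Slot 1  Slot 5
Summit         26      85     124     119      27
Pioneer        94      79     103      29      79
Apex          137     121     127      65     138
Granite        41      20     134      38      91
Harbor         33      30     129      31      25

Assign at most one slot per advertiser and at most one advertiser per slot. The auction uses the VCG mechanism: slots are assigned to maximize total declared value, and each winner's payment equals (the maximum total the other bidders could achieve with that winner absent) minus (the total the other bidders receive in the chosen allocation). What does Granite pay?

Granite pays $16.

Efficient allocation: Summit→Slot 1 ($119), Pioneer→Slot 4 ($79), Apex→Slot 3 ($137), Granite→Slot 5 ($91), Harbor→Slot 2 ($129); total welfare W = $555.
Granite receives Slot 5 at value $91, so the others get W − 91 = $464.
Without Granite: best allocation of the remaining 4 bidders over all 5 slots is Summit→Slot 1 ($119), Pioneer→Slot 3 ($94), Apex→Slot 5 ($138), Harbor→Slot 2 ($129), total $480.
VCG payment = (others' best without Granite) − (others' welfare with Granite) = 480 − 464 = $16.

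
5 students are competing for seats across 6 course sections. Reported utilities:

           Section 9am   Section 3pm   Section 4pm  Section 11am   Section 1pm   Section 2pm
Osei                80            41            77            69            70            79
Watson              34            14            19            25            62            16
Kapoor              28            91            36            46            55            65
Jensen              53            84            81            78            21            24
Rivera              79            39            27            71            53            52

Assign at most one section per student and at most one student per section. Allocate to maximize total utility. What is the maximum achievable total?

Maximum total: 392 points

Optimal: Osei→Section 2pm (79 points), Watson→Section 1pm (62 points), Kapoor→Section 3pm (91 points), Jensen→Section 4pm (81 points), Rivera→Section 9am (79 points) — total 79+62+91+81+79 = 392 points.
Max-entry greedy (repeatedly take the single best remaining cell) gives 385 points, worse by 7.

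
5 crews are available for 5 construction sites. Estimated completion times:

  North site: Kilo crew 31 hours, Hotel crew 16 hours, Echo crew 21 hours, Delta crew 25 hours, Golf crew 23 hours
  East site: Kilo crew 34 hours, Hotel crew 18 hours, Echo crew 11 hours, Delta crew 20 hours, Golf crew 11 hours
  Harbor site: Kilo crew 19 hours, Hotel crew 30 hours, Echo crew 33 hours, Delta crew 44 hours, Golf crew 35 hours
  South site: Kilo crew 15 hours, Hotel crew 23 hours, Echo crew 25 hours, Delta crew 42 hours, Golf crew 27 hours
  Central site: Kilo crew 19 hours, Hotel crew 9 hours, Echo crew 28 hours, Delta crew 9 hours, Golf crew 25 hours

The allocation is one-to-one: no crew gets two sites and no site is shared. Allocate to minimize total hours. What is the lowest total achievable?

This is a one-to-one assignment (minimum-cost bipartite matching).
Optimal: Kilo crew→Harbor site (19 hours), Hotel crew→North site (16 hours), Echo crew→South site (25 hours), Delta crew→Central site (9 hours), Golf crew→East site (11 hours) — total 19+16+25+9+11 = 80 hours.
Column-greedy (each site in turn goes to its cheapest remaining crew) gives 82 hours, worse by 2.
Swapping Hotel crew↔Echo crew (Hotel crew→South site 23 hours, Echo crew→North site 21 hours) adds 3.
Every other assignment is strictly worse.

Min total: 80 hours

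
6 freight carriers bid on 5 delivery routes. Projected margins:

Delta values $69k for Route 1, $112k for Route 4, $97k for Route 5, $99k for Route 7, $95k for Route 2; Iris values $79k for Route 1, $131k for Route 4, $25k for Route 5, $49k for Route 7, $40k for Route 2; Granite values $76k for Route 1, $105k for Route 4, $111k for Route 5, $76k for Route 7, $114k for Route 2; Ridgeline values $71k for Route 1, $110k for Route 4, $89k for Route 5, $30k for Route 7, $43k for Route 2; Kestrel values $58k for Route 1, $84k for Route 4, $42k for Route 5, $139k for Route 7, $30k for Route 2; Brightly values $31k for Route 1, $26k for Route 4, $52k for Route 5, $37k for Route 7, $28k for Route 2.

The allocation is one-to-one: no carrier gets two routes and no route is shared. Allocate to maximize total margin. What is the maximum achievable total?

Treat this as an assignment problem: match each carrier to one route.
Optimal: Ridgeline→Route 1 ($71k), Iris→Route 4 ($131k), Delta→Route 5 ($97k), Kestrel→Route 7 ($139k), Granite→Route 2 ($114k) — total 71+131+97+139+114 = $552k.
Column-greedy (each route in turn goes to its best remaining carrier) gives $484k, worse by 68.
Checked against all permutations: $552k is optimal.

Maximum total: $552k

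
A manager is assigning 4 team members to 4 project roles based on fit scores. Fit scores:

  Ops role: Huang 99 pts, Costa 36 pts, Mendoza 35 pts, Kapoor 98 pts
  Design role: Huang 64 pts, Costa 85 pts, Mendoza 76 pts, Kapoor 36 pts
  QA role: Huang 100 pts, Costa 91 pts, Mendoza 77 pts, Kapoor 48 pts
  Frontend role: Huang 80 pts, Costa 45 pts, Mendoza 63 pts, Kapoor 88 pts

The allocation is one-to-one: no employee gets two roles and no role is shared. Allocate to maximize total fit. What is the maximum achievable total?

Max total: 354 pts

This is the linear assignment problem.
Optimal: Huang→Ops role (99 pts), Costa→QA role (91 pts), Mendoza→Design role (76 pts), Kapoor→Frontend role (88 pts) — total 99+91+76+88 = 354 pts.
Swapping Kapoor↔Mendoza (Kapoor→Design role 36 pts, Mendoza→Frontend role 63 pts) loses 65.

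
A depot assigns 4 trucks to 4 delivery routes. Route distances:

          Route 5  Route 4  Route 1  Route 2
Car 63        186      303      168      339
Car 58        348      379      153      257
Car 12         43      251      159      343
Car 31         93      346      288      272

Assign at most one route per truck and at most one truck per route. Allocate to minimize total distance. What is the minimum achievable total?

Minimum total: 769 km

Optimal: Car 63→Route 1 (168 km), Car 58→Route 2 (257 km), Car 12→Route 4 (251 km), Car 31→Route 5 (93 km) — total 168+257+251+93 = 769 km.
Row-greedy (each truck in turn takes its cheapest remaining route) gives 814 km, worse by 45.
No other one-to-one assignment undercuts 769 km.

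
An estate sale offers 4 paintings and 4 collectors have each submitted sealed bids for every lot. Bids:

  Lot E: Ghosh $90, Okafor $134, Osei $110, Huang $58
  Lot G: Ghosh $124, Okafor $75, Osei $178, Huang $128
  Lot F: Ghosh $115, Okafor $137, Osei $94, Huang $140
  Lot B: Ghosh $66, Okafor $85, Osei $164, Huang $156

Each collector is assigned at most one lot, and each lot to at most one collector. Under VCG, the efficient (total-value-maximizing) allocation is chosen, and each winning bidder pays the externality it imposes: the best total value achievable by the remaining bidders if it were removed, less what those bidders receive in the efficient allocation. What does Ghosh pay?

Efficient allocation: Ghosh→Lot F ($115), Okafor→Lot E ($134), Osei→Lot G ($178), Huang→Lot B ($156); total welfare W = $583.
Ghosh receives Lot F at value $115, so the others get W − 115 = $468.
Without Ghosh: best allocation of the remaining 3 bidders over all 4 lots is Okafor→Lot F ($137), Osei→Lot G ($178), Huang→Lot B ($156), total $471.
VCG payment = (others' best without Ghosh) − (others' welfare with Ghosh) = 471 − 468 = $3.

Ghosh pays $3.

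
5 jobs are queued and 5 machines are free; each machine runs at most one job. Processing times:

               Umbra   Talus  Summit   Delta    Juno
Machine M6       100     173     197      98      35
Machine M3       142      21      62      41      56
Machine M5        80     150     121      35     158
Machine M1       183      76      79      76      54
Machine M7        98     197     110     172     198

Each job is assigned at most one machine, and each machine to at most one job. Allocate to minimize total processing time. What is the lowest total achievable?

Optimal: Umbra→Machine M7 (98 min), Talus→Machine M3 (21 min), Summit→Machine M1 (79 min), Delta→Machine M5 (35 min), Juno→Machine M6 (35 min) — total 98+21+79+35+35 = 268 min.
Row-greedy (each job in turn takes its cheapest remaining machine) gives 476 min, worse by 208.
Next-best assignment: Umbra→Machine M7, Talus→Machine M1, Summit→Machine M3, Delta→Machine M5, Juno→Machine M6 = 306 min.
Checked against all permutations: 268 min is optimal.

Min total: 268 min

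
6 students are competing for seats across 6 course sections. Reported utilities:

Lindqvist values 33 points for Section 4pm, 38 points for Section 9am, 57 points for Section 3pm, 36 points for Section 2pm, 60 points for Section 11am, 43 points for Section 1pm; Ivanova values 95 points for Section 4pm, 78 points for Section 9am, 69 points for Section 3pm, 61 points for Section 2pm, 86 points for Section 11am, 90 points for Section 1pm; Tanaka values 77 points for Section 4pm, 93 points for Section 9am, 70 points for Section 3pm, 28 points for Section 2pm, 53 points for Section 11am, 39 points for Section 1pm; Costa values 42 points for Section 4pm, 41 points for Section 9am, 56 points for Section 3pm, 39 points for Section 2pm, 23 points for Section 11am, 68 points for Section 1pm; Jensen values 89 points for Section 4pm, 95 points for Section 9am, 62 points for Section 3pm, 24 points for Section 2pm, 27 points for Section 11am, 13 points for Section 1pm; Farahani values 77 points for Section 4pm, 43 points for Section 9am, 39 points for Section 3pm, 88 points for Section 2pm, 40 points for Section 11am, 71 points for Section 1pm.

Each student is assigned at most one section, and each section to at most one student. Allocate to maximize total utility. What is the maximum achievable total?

Maximum total: 481 points

Optimal: Lindqvist→Section 3pm (57 points), Ivanova→Section 11am (86 points), Tanaka→Section 9am (93 points), Costa→Section 1pm (68 points), Jensen→Section 4pm (89 points), Farahani→Section 2pm (88 points) — total 57+86+93+68+89+88 = 481 points.
Row-greedy (each student in turn takes its best remaining section) gives 466 points, worse by 15.
Next-best assignment: Lindqvist→Section 11am, Ivanova→Section 4pm, Tanaka→Section 3pm, Costa→Section 1pm, Jensen→Section 9am, Farahani→Section 2pm = 476 points.
No other one-to-one assignment exceeds 481 points.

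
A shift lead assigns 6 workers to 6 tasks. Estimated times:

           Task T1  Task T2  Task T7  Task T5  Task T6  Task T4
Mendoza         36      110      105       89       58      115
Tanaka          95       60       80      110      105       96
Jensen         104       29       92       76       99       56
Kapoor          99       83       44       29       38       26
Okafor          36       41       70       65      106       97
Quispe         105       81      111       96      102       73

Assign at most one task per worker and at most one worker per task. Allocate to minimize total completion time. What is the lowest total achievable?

Min total: 305 min

Optimal: Mendoza→Task T6 (58 min), Tanaka→Task T7 (80 min), Jensen→Task T2 (29 min), Kapoor→Task T5 (29 min), Okafor→Task T1 (36 min), Quispe→Task T4 (73 min) — total 58+80+29+29+36+73 = 305 min.
Min-entry greedy (repeatedly take the single cheapest remaining cell) gives 338 min, worse by 33.
Every other assignment is strictly worse.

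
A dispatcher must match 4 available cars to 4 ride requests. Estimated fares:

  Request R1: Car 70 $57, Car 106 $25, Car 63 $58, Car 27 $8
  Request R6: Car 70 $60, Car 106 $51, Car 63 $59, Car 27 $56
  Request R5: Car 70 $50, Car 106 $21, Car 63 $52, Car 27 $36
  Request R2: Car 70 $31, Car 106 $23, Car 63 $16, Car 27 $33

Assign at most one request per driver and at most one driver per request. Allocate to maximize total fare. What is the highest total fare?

Optimal: Car 70→Request R1 ($57), Car 106→Request R6 ($51), Car 63→Request R5 ($52), Car 27→Request R2 ($33) — total 57+51+52+33 = $193.
Checked against all permutations: $193 is optimal.

Max total: $193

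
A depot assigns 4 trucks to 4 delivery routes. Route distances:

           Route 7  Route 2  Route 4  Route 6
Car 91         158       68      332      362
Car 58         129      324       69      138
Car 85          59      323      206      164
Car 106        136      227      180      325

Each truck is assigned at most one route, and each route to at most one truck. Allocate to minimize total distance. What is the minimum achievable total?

This is a one-to-one assignment (minimum-cost bipartite matching).
Optimal: Car 91→Route 2 (68 km), Car 58→Route 4 (69 km), Car 85→Route 6 (164 km), Car 106→Route 7 (136 km) — total 68+69+164+136 = 437 km.
No other one-to-one assignment undercuts 437 km.

Min total: 437 km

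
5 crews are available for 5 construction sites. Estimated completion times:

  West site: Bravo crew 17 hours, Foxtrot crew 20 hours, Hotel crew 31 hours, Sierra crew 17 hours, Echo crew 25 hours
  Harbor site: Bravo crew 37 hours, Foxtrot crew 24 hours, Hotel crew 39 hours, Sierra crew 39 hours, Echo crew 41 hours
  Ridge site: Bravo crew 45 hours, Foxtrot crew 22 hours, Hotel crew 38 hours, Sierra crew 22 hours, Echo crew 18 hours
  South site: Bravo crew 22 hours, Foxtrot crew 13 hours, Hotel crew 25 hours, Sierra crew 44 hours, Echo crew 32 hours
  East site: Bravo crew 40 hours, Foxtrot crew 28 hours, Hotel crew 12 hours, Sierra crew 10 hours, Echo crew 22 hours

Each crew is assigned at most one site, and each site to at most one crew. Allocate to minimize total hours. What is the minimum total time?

Optimal: Bravo crew→South site (22 hours), Foxtrot crew→Harbor site (24 hours), Hotel crew→East site (12 hours), Sierra crew→West site (17 hours), Echo crew→Ridge site (18 hours) — total 22+24+12+17+18 = 93 hours.
Min-entry greedy (repeatedly take the single cheapest remaining cell) gives 97 hours, worse by 4.
Every other assignment is strictly worse.

Min total: 93 hours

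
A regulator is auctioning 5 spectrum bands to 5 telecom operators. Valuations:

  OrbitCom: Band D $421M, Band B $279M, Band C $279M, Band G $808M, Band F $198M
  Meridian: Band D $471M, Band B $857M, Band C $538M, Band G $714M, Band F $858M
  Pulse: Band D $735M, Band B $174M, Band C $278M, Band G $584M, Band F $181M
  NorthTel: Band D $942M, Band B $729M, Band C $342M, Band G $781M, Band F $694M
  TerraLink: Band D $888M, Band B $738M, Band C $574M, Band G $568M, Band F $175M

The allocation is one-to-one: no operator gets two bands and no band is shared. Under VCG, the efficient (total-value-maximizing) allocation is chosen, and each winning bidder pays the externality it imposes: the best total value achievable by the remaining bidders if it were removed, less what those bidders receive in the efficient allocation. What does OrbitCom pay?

Efficient allocation: OrbitCom→Band G ($808M), Meridian→Band F ($858M), Pulse→Band D ($735M), NorthTel→Band B ($729M), TerraLink→Band C ($574M); total welfare W = $3704M.
OrbitCom receives Band G at value $808M, so the others get W − 808 = $2896M.
Without OrbitCom: best allocation of the remaining 4 bidders over all 5 bands is Meridian→Band F ($858M), Pulse→Band G ($584M), NorthTel→Band D ($942M), TerraLink→Band B ($738M), total $3122M.
VCG payment = (others' best without OrbitCom) − (others' welfare with OrbitCom) = 3122 − 2896 = $226M.

OrbitCom pays $226M.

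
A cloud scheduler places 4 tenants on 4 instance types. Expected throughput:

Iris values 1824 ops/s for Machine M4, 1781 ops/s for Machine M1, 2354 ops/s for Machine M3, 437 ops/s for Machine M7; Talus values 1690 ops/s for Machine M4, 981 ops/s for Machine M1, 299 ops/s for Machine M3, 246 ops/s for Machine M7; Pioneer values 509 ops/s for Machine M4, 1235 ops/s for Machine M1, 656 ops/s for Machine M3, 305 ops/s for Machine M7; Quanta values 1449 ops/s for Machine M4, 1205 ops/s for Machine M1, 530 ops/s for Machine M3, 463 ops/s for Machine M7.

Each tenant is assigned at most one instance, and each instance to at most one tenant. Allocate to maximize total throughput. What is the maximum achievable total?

Optimal: Iris→Machine M3 (2354 ops/s), Talus→Machine M4 (1690 ops/s), Pioneer→Machine M1 (1235 ops/s), Quanta→Machine M7 (463 ops/s) — total 2354+1690+1235+463 = 5742 ops/s.
Next-best assignment: Iris→Machine M3, Talus→Machine M4, Pioneer→Machine M7, Quanta→Machine M1 = 5554 ops/s.
Swapping Talus↔Pioneer (Talus→Machine M1 981 ops/s, Pioneer→Machine M4 509 ops/s) loses 1435.
Every other assignment is strictly worse.

Max total: 5742 ops/s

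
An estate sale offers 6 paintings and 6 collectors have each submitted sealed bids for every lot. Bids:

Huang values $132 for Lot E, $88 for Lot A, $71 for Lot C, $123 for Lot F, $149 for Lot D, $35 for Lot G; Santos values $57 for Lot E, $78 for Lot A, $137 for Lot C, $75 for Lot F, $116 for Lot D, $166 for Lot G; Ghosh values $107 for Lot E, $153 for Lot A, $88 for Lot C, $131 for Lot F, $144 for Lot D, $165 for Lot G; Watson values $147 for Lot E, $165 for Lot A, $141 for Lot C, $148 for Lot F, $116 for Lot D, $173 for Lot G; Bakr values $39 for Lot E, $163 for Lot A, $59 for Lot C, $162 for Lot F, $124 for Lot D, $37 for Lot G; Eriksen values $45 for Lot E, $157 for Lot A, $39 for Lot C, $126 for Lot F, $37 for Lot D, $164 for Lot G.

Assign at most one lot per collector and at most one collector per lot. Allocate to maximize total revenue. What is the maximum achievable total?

Optimal: Huang→Lot D ($149), Santos→Lot C ($137), Ghosh→Lot G ($165), Watson→Lot E ($147), Bakr→Lot F ($162), Eriksen→Lot A ($157) — total 149+137+165+147+162+157 = $917.
Column-greedy (each lot in turn goes to its best remaining collector) gives $891, worse by 26.
Checked against all permutations: $917 is optimal.

Max total: $917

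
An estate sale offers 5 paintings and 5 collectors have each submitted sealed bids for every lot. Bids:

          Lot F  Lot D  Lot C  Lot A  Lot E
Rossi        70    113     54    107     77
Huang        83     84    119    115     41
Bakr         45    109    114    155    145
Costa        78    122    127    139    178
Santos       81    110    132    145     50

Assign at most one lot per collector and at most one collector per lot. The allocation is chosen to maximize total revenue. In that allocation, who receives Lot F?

Optimal: Rossi→Lot D ($113), Huang→Lot F ($83), Bakr→Lot A ($155), Costa→Lot E ($178), Santos→Lot C ($132) — total 113+83+155+178+132 = $661.
Next-best assignment: Rossi→Lot D, Huang→Lot C, Bakr→Lot A, Costa→Lot E, Santos→Lot F = $646.
Swapping Rossi↔Santos (Rossi→Lot C $54, Santos→Lot D $110) loses 81.
Huang's own top lot is Lot C ($119), but forcing Huang→Lot C and reassigning the rest optimally gives only $646 — worse by 15.

Huang receives Lot F.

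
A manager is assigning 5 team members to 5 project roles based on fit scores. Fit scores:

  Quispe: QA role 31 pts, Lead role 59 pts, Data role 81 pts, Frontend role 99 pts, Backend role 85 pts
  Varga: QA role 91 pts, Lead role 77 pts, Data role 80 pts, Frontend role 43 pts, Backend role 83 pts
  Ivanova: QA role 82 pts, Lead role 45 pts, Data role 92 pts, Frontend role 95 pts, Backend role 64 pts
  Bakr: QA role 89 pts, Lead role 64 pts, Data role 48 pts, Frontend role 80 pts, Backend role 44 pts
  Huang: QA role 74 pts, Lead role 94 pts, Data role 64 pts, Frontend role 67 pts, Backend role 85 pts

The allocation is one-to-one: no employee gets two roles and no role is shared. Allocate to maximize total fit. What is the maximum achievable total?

Max total: 457 pts

Optimal: Quispe→Frontend role (99 pts), Varga→Backend role (83 pts), Ivanova→Data role (92 pts), Bakr→QA role (89 pts), Huang→Lead role (94 pts) — total 99+83+92+89+94 = 457 pts.
Row-greedy (each employee in turn takes its best remaining role) gives 431 pts, worse by 26.
Swapping Bakr↔Quispe (Bakr→Frontend role 80 pts, Quispe→QA role 31 pts) loses 77.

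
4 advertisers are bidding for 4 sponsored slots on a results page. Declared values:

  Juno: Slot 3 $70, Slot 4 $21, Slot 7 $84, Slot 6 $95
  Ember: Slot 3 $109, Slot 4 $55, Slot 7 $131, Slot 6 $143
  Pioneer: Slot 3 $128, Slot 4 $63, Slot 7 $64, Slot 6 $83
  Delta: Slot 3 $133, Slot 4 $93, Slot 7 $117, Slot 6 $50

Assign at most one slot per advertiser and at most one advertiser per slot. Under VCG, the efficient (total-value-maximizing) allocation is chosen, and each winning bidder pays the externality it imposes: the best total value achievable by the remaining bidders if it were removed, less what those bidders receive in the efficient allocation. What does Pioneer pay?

Efficient allocation: Juno→Slot 7 ($84), Ember→Slot 6 ($143), Pioneer→Slot 3 ($128), Delta→Slot 4 ($93); total welfare W = $448.
Pioneer receives Slot 3 at value $128, so the others get W − 128 = $320.
Without Pioneer: best allocation of the remaining 3 bidders over all 4 slots is Juno→Slot 7 ($84), Ember→Slot 6 ($143), Delta→Slot 3 ($133), total $360.
VCG payment = (others' best without Pioneer) − (others' welfare with Pioneer) = 360 − 320 = $40.

Pioneer pays $40.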